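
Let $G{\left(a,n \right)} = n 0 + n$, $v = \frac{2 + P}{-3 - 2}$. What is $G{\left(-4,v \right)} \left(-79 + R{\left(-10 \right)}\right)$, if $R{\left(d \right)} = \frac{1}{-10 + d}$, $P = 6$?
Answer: $\frac{3162}{25} \approx 126.48$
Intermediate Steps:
$v = - \frac{8}{5}$ ($v = \frac{2 + 6}{-3 - 2} = \frac{8}{-5} = 8 \left(- \frac{1}{5}\right) = - \frac{8}{5} \approx -1.6$)
$G{\left(a,n \right)} = n$ ($G{\left(a,n \right)} = 0 + n = n$)
$G{\left(-4,v \right)} \left(-79 + R{\left(-10 \right)}\right) = - \frac{8 \left(-79 + \frac{1}{-10 - 10}\right)}{5} = - \frac{8 \left(-79 + \frac{1}{-20}\right)}{5} = - \frac{8 \left(-79 - \frac{1}{20}\right)}{5} = \left(- \frac{8}{5}\right) \left(- \frac{1581}{20}\right) = \frac{3162}{25}$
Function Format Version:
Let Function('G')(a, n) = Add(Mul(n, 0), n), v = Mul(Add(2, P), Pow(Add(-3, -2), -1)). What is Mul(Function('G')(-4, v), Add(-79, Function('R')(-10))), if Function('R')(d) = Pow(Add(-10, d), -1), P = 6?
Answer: Rational(3162, 25) ≈ 126.48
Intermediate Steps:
v = Rational(-8, 5) (v = Mul(Add(2, 6), Pow(Add(-3, -2), -1)) = Mul(8, Pow(-5, -1)) = Mul(8, Rational(-1, 5)) = Rational(-8, 5) ≈ -1.6000)
Function('G')(a, n) = n (Function('G')(a, n) = Add(0, n) = n)
Mul(Function('G')(-4, v), Add(-79, Function('R')(-10))) = Mul(Rational(-8, 5), Add(-79, Pow(Add(-10, -10), -1))) = Mul(Rational(-8, 5), Add(-79, Pow(-20, -1))) = Mul(Rational(-8, 5), Add(-79, Rational(-1, 20))) = Mul(Rational(-8, 5), Rational(-1581, 20)) = Rational(3162, 25)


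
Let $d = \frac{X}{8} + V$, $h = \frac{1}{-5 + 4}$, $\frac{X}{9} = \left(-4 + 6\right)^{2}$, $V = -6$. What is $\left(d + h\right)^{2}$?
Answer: $\frac{25}{4} \approx 6.25$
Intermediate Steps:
$X = 36$ ($X = 9 \left(-4 + 6\right)^{2} = 9 \cdot 2^{2} = 9 \cdot 4 = 36$)
$h = -1$ ($h = \frac{1}{-1} = -1$)
$d = - \frac{3}{2}$ ($d = \frac{36}{8} - 6 = 36 \cdot \frac{1}{8} - 6 = \frac{9}{2} - 6 = - \frac{3}{2} \approx -1.5$)
$\left(d + h\right)^{2} = \left(- \frac{3}{2} - 1\right)^{2} = \left(- \frac{5}{2}\right)^{2} = \frac{25}{4}$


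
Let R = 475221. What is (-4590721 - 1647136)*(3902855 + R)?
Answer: -27309812023132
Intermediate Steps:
(-4590721 - 1647136)*(3902855 + R) = (-4590721 - 1647136)*(3902855 + 475221) = -6237857*4378076 = -27309812023132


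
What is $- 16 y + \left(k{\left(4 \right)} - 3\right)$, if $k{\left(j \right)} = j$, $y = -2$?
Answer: $33$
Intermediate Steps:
$- 16 y + \left(k{\left(4 \right)} - 3\right) = \left(-16\right) \left(-2\right) + \left(4 - 3\right) = 32 + \left(4 - 3\right) = 32 + 1 = 33$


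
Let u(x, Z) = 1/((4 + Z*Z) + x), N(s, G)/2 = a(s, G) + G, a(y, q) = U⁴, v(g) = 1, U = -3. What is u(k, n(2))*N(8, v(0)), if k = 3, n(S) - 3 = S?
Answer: 41/8 ≈ 5.1250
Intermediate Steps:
a(y, q) = 81 (a(y, q) = (-3)⁴ = 81)
n(S) = 3 + S
N(s, G) = 162 + 2*G (N(s, G) = 2*(81 + G) = 162 + 2*G)
u(x, Z) = 1/(4 + x + Z²) (u(x, Z) = 1/((4 + Z²) + x) = 1/(4 + x + Z²))
u(k, n(2))*N(8, v(0)) = (162 + 2*1)/(4 + 3 + (3 + 2)²) = (162 + 2)/(4 + 3 + 5²) = 164/(4 + 3 + 25) = 164/32 = (1/32)*164 = 41/8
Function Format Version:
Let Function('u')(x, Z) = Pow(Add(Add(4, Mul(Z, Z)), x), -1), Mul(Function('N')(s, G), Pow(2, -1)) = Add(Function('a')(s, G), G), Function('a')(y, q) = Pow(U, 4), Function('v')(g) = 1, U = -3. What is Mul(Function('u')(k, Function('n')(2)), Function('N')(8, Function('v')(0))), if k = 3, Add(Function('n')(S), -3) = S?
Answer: Rational(41, 8) ≈ 5.1250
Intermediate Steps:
Function('a')(y, q) = 81 (Function('a')(y, q) = Pow(-3, 4) = 81)
Function('n')(S) = Add(3, S)
Function('N')(s, G) = Add(162, Mul(2, G)) (Function('N')(s, G) = Mul(2, Add(81, G)) = Add(162, Mul(2, G)))
Function('u')(x, Z) = Pow(Add(4, x, Pow(Z, 2)), -1) (Function('u')(x, Z) = Pow(Add(Add(4, Pow(Z, 2)), x), -1) = Pow(Add(4, x, Pow(Z, 2)), -1))
Mul(Function('u')(k, Function('n')(2)), Function('N')(8, Function('v')(0))) = Mul(Pow(Add(4, 3, Pow(Add(3, 2), 2)), -1), Add(162, Mul(2, 1))) = Mul(Pow(Add(4, 3, Pow(5, 2)), -1), Add(162, 2)) = Mul(Pow(Add(4, 3, 25), -1), 164) = Mul(Pow(32, -1), 164) = Mul(Rational(1, 32), 164) = Rational(41, 8)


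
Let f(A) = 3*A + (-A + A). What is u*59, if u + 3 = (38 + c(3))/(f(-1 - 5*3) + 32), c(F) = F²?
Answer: -5605/16 ≈ -350.31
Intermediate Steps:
f(A) = 3*A (f(A) = 3*A + 0 = 3*A)
u = -95/16 (u = -3 + (38 + 3²)/(3*(-1 - 5*3) + 32) = -3 + (38 + 9)/(3*(-1 - 15) + 32) = -3 + 47/(3*(-16) + 32) = -3 + 47/(-48 + 32) = -3 + 47/(-16) = -3 + 47*(-1/16) = -3 - 47/16 = -95/16 ≈ -5.9375)
u*59 = -95/16*59 = -5605/16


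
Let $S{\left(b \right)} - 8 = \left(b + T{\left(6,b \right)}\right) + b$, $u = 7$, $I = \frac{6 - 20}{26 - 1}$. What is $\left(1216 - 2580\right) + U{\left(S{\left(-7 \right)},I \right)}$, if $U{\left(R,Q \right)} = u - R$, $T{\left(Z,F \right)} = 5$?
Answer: $-1356$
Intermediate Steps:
$I = - \frac{14}{25} \approx -0.56$
$S{\left(b \right)} = 13 + 2 b$ ($S{\left(b \right)} = 8 + \left(\left(b + 5\right) + b\right) = 8 + \left(\left(5 + b\right) + b\right) = 8 + \left(5 + 2 b\right) = 13 + 2 b$)
$U{\left(R,Q \right)} = 7 - R$
$\left(1216 - 2580\right) + U{\left(S{\left(-7 \right)},I \right)} = \left(1216 - 2580\right) + \left(7 - \left(13 + 2 \left(-7\right)\right)\right) = -1364 + \left(7 - \left(13 - 14\right)\right) = -1364 + \left(7 - -1\right) = -1364 + \left(7 + 1\right) = -1364 + 8 = -1356$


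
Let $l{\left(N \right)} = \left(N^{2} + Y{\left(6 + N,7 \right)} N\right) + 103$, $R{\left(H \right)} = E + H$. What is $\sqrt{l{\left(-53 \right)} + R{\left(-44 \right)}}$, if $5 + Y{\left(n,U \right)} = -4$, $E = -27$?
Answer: $\sqrt{3318} \approx 57.602$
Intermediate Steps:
$Y{\left(n,U \right)} = -9$ ($Y{\left(n,U \right)} = -5 - 4 = -9$)
$R{\left(H \right)} = -27 + H$
$l{\left(N \right)} = 103 + N^{2} - 9 N$ ($l{\left(N \right)} = \left(N^{2} - 9 N\right) + 103 = 103 + N^{2} - 9 N$)
$\sqrt{l{\left(-53 \right)} + R{\left(-44 \right)}} = \sqrt{\left(103 + \left(-53\right)^{2} - -477\right) - 71} = \sqrt{\left(103 + 2809 + 477\right) - 71} = \sqrt{3389 - 71} = \sqrt{3318}$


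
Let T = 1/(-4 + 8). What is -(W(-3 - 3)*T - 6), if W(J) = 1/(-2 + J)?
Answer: 193/32 ≈ 6.0313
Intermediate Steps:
T = 1/4 ≈ 0.25000
-(W(-3 - 3)*T - 6) = -((1/4)/(-2 + (-3 - 3)) - 6) = -((1/4)/(-2 - 6) - 6) = -((1/4)/(-8) - 6) = -(-1/8*1/4 - 6) = -(-1/32 - 6) = -1*(-193/32) = 193/32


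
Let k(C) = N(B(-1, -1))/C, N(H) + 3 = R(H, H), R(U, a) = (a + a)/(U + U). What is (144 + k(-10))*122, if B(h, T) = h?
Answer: 87962/5 ≈ 17592.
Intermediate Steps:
R(U, a) = a/U (R(U, a) = (2*a)/((2*U)) = (2*a)*(1/(2*U)) = a/U)
N(H) = -2 (N(H) = -3 + H/H = -3 + 1 = -2)
k(C) = -2/C
(144 + k(-10))*122 = (144 - 2/(-10))*122 = (144 - 2*(-⅒))*122 = (144 + ⅕)*122 = (721/5)*122 = 87962/5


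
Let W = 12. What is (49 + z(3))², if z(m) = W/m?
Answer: 2809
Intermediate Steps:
z(m) = 12/m
(49 + z(3))² = (49 + 12/3)² = (49 + 12*(⅓))² = (49 + 4)² = 53² = 2809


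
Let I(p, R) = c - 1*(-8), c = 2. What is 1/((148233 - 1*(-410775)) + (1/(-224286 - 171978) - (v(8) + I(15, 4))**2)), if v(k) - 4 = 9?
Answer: 396264/221305122455 ≈ 1.7906e-6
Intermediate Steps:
v(k) = 13 (v(k) = 4 + 9 = 13)
I(p, R) = 10 (I(p, R) = 2 - 1*(-8) = 2 + 8 = 10)
1/((148233 - 1*(-410775)) + (1/(-224286 - 171978) - (v(8) + I(15, 4))**2)) = 1/((148233 - 1*(-410775)) + (1/(-224286 - 171978) - (13 + 10)**2)) = 1/((148233 + 410775) + (1/(-396264) - 1*23**2)) = 1/(559008 + (-1/396264 - 1*529)) = 1/(559008 + (-1/396264 - 529)) = 1/(559008 - 209623657/396264) = 1/(221305122455/396264) = 396264/221305122455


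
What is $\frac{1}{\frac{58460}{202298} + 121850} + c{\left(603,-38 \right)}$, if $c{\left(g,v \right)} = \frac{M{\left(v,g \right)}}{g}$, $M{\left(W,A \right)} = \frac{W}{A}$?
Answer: $- \frac{47952515411}{497943734186880} \approx -9.6301 \cdot 10^{-5}$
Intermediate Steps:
$c{\left(g,v \right)} = \frac{v}{g^{2}}$ ($c{\left(g,v \right)} = \frac{v \frac{1}{g}}{g} = \frac{v}{g^{2}}$)
$\frac{1}{\frac{58460}{202298} + 121850} + c{\left(603,-38 \right)} = \frac{1}{\frac{58460}{202298} + 121850} - \frac{38}{363609} = \frac{1}{58460 \cdot \frac{1}{202298} + 121850} - \frac{38}{363609} = \frac{1}{\frac{29230}{101149} + 121850} - \frac{38}{363609} = \frac{1}{\frac{12325034880}{101149}} - \frac{38}{363609} = \frac{101149}{12325034880} - \frac{38}{363609} = - \frac{47952515411}{497943734186880}$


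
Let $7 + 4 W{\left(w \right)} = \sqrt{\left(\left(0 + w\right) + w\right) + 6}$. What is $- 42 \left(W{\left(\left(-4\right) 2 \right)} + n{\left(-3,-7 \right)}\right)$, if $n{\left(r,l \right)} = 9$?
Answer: $- \frac{609}{2} - \frac{21 i \sqrt{10}}{2} \approx -304.5 - 33.204 i$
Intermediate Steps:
$W{\left(w \right)} = - \frac{7}{4} + \frac{\sqrt{6 + 2 w}}{4}$ ($W{\left(w \right)} = - \frac{7}{4} + \frac{\sqrt{\left(\left(0 + w\right) + w\right) + 6}}{4} = - \frac{7}{4} + \frac{\sqrt{\left(w + w\right) + 6}}{4} = - \frac{7}{4} + \frac{\sqrt{2 w + 6}}{4} = - \frac{7}{4} + \frac{\sqrt{6 + 2 w}}{4}$)
$- 42 \left(W{\left(\left(-4\right) 2 \right)} + n{\left(-3,-7 \right)}\right) = - 42 \left(\left(- \frac{7}{4} + \frac{\sqrt{6 + 2 \left(\left(-4\right) 2\right)}}{4}\right) + 9\right) = - 42 \left(\left(- \frac{7}{4} + \frac{\sqrt{6 + 2 \left(-8\right)}}{4}\right) + 9\right) = - 42 \left(\left(- \frac{7}{4} + \frac{\sqrt{6 - 16}}{4}\right) + 9\right) = - 42 \left(\left(- \frac{7}{4} + \frac{\sqrt{-10}}{4}\right) + 9\right) = - 42 \left(\left(- \frac{7}{4} + \frac{i \sqrt{10}}{4}\right) + 9\right) = - 42 \left(\frac{29}{4} + \frac{i \sqrt{10}}{4}\right) = - \frac{609}{2} - \frac{21 i \sqrt{10}}{2}$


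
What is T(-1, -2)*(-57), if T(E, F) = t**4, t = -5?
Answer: -35625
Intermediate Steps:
T(E, F) = 625 (T(E, F) = (-5)**4 = 625)
T(-1, -2)*(-57) = 625*(-57) = -35625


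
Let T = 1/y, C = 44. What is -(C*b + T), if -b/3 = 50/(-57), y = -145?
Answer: -318981/2755 ≈ -115.78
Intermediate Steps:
T = -1/145 (T = 1/(-145) = -1/145 ≈ -0.0068966)
b = 50/19 (b = -150/(-57) = -150*(-1)/57 = -3*(-50/57) = 50/19 ≈ 2.6316)
-(C*b + T) = -(44*(50/19) - 1/145) = -(2200/19 - 1/145) = -1*318981/2755 = -318981/2755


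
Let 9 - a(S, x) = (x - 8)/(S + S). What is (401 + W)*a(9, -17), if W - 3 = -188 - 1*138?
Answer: 2431/3 ≈ 810.33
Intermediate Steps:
a(S, x) = 9 - (-8 + x)/(2*S) (a(S, x) = 9 - (x - 8)/(S + S) = 9 - (-8 + x)/(2*S))
W = -323 (W = 3 + (-188 - 1*138) = 3 + (-188 - 138) = 3 - 326 = -323)
(401 + W)*a(9, -17) = (401 - 323)*((½)*(8 - 1*(-17) + 18*9)/9) = 78*((½)*(⅑)*(8 + 17 + 162)) = 78*((½)*(⅑)*187) = 78*(187/18) = 2431/3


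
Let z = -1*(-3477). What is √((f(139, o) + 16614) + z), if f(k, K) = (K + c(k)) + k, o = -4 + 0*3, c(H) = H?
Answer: √20365 ≈ 142.71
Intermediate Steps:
o = -4 (o = -4 + 0 = -4)
f(k, K) = K + 2*k (f(k, K) = (K + k) + k = K + 2*k)
z = 3477
√((f(139, o) + 16614) + z) = √(((-4 + 2*139) + 16614) + 3477) = √(((-4 + 278) + 16614) + 3477) = √((274 + 16614) + 3477) = √(16888 + 3477) = √20365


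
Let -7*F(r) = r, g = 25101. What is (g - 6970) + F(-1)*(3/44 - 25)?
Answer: 5583251/308 ≈ 18127.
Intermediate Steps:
F(r) = -r/7
(g - 6970) + F(-1)*(3/44 - 25) = (25101 - 6970) + (-⅐*(-1))*(3/44 - 25) = 18131 + (3*(1/44) - 25)/7 = 18131 + (3/44 - 25)/7 = 18131 + (⅐)*(-1097/44) = 18131 - 1097/308 = 5583251/308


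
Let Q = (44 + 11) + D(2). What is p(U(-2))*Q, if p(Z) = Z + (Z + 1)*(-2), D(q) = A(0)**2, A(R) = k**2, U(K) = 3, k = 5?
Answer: -3400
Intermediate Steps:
A(R) = 25 (A(R) = 5**2 = 25)
D(q) = 625 (D(q) = 25**2 = 625)
p(Z) = -2 - Z (p(Z) = Z + (1 + Z)*(-2) = Z + (-2 - 2*Z) = -2 - Z)
Q = 680 (Q = (44 + 11) + 625 = 55 + 625 = 680)
p(U(-2))*Q = (-2 - 1*3)*680 = (-2 - 3)*680 = -5*680 = -3400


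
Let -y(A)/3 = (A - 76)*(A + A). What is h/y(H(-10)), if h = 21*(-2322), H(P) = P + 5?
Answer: 301/15 ≈ 20.067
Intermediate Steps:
H(P) = 5 + P
h = -48762
y(A) = -6*A*(-76 + A) (y(A) = -3*(A - 76)*(A + A) = -3*(-76 + A)*2*A = -6*A*(-76 + A))
h/y(H(-10)) = -48762*1/(6*(5 - 10)*(76 - (5 - 10))) = -48762*(-1/(30*(76 - 1*(-5)))) = -48762*(-1/(30*(76 + 5))) = -48762/(6*(-5)*81) = -48762/(-2430) = -48762*(-1/2430) = 301/15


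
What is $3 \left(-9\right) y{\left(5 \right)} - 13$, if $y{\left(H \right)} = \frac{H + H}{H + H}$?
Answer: $-40$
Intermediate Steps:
$y{\left(H \right)} = 1$ ($y{\left(H \right)} = \frac{2 H}{2 H} = 2 H \frac{1}{2 H} = 1$)
$3 \left(-9\right) y{\left(5 \right)} - 13 = 3 \left(-9\right) 1 - 13 = \left(-27\right) 1 - 13 = -27 - 13 = -40$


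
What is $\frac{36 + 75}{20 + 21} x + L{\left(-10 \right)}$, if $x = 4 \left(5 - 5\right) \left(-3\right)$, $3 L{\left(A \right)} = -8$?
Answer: $- \frac{8}{3} \approx -2.6667$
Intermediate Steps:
$L{\left(A \right)} = - \frac{8}{3}$ ($L{\left(A \right)} = \frac{1}{3} \left(-8\right) = - \frac{8}{3}$)
$x = 0$ ($x = 4 \cdot 0 \left(-3\right) = 0 \left(-3\right) = 0$)
$\frac{36 + 75}{20 + 21} x + L{\left(-10 \right)} = \frac{36 + 75}{20 + 21} \cdot 0 - \frac{8}{3} = \frac{111}{41} \cdot 0 - \frac{8}{3} = 0 - \frac{8}{3} = - \frac{8}{3}$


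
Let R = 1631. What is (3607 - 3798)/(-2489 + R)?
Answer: 191/858 ≈ 0.22261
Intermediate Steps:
(3607 - 3798)/(-2489 + R) = (3607 - 3798)/(-2489 + 1631) = -191/(-858) = -191*(-1/858) = 191/858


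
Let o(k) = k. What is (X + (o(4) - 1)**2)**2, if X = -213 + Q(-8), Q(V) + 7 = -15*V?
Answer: 8281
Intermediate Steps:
Q(V) = -7 - 15*V
X = -100 (X = -213 + (-7 - 15*(-8)) = -213 + (-7 + 120) = -213 + 113 = -100)
(X + (o(4) - 1)**2)**2 = (-100 + (4 - 1)**2)**2 = (-100 + 3**2)**2 = (-100 + 9)**2 = (-91)**2 = 8281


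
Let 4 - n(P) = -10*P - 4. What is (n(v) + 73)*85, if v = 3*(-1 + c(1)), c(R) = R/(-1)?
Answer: 1785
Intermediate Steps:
c(R) = -R (c(R) = R*(-1) = -R)
v = -6 (v = 3*(-1 - 1*1) = 3*(-1 - 1) = 3*(-2) = -6)
n(P) = 8 + 10*P (n(P) = 4 - (-10*P - 4) = 4 - (-4 - 10*P) = 4 + (4 + 10*P) = 8 + 10*P)
(n(v) + 73)*85 = ((8 + 10*(-6)) + 73)*85 = ((8 - 60) + 73)*85 = (-52 + 73)*85 = 21*85 = 1785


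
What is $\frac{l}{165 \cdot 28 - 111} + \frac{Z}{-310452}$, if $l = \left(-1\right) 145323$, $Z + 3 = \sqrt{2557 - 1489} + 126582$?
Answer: $- \frac{1692094841}{51845484} - \frac{\sqrt{267}}{155226} \approx -32.637$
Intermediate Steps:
$Z = 126579 + 2 \sqrt{267}$ ($Z = -3 + \left(\sqrt{2557 - 1489} + 126582\right) = -3 + \left(\sqrt{1068} + 126582\right) = -3 + \left(2 \sqrt{267} + 126582\right) = -3 + \left(126582 + 2 \sqrt{267}\right) = 126579 + 2 \sqrt{267} \approx 1.2661 \cdot 10^{5}$)
$l = -145323$
$\frac{l}{165 \cdot 28 - 111} + \frac{Z}{-310452} = - \frac{145323}{165 \cdot 28 - 111} + \frac{126579 + 2 \sqrt{267}}{-310452} = - \frac{145323}{4620 - 111} + \left(126579 + 2 \sqrt{267}\right) \left(- \frac{1}{310452}\right) = - \frac{145323}{4509} - \left(\frac{42193}{103484} + \frac{\sqrt{267}}{155226}\right) = \left(-145323\right) \frac{1}{4509} - \left(\frac{42193}{103484} + \frac{\sqrt{267}}{155226}\right) = - \frac{16147}{501} - \left(\frac{42193}{103484} + \frac{\sqrt{267}}{155226}\right) = - \frac{1692094841}{51845484} - \frac{\sqrt{267}}{155226}$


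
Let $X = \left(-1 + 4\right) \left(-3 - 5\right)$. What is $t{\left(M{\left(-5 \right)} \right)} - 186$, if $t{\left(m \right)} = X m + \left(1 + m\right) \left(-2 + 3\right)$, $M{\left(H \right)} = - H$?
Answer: $-300$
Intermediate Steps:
$X = -24$ ($X = 3 \left(-8\right) = -24$)
$t{\left(m \right)} = 1 - 23 m$ ($t{\left(m \right)} = - 24 m + \left(1 + m\right) \left(-2 + 3\right) = - 24 m + \left(1 + m\right) 1 = - 24 m + \left(1 + m\right) = 1 - 23 m$)
$t{\left(M{\left(-5 \right)} \right)} - 186 = \left(1 - 23 \left(\left(-1\right) \left(-5\right)\right)\right) - 186 = \left(1 - 115\right) - 186 = -114 - 186 = -300$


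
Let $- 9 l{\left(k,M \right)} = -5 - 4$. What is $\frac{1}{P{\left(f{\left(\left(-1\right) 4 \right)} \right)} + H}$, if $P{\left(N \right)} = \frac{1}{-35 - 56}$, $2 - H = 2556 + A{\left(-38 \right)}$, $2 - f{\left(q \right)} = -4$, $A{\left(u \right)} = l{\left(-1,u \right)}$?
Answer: $- \frac{91}{232506} \approx -0.00039139$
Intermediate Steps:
$l{\left(k,M \right)} = 1$ ($l{\left(k,M \right)} = - \frac{-5 - 4}{9} = \left(- \frac{1}{9}\right) \left(-9\right) = 1$)
$A{\left(u \right)} = 1$
$f{\left(q \right)} = 6$ ($f{\left(q \right)} = 2 - -4 = 2 + 4 = 6$)
$H = -2555$ ($H = 2 - \left(2556 + 1\right) = 2 - 2557 = -2555$)
$P{\left(N \right)} = - \frac{1}{91}$ ($P{\left(N \right)} = \frac{1}{-91} = - \frac{1}{91}$)
$\frac{1}{P{\left(f{\left(\left(-1\right) 4 \right)} \right)} + H} = \frac{1}{- \frac{1}{91} - 2555} = \frac{1}{- \frac{232506}{91}} = - \frac{91}{232506}$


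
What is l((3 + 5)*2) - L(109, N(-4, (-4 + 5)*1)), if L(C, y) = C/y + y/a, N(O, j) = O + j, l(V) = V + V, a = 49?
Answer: 10054/147 ≈ 68.395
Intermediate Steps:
l(V) = 2*V
L(C, y) = y/49 + C/y (L(C, y) = C/y + y/49 = y/49 + C/y)
l((3 + 5)*2) - L(109, N(-4, (-4 + 5)*1)) = 2*((3 + 5)*2) - ((-4 + (-4 + 5)*1)/49 + 109/(-4 + (-4 + 5)*1)) = 2*(8*2) - ((-4 + 1*1)/49 + 109/(-4 + 1*1)) = 2*16 - ((-4 + 1)/49 + 109/(-4 + 1)) = 32 - ((1/49)*(-3) + 109/(-3)) = 32 - (-3/49 + 109*(-⅓)) = 32 - (-3/49 - 109/3) = 32 - 1*(-5350/147) = 32 + 5350/147 = 10054/147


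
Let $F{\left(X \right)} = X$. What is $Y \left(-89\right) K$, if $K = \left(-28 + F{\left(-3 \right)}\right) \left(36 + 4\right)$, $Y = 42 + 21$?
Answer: $6952680$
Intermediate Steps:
$Y = 63$
$K = -1240$ ($K = \left(-28 - 3\right) \left(36 + 4\right) = \left(-31\right) 40 = -1240$)
$Y \left(-89\right) K = 63 \left(-89\right) \left(-1240\right) = \left(-5607\right) \left(-1240\right) = 6952680$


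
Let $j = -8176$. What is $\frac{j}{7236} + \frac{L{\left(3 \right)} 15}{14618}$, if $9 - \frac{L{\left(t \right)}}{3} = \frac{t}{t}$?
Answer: $- \frac{14613976}{13221981} \approx -1.1053$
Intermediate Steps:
$L{\left(t \right)} = 24$ ($L{\left(t \right)} = 27 - 3 \frac{t}{t} = 27 - 3 = 24$)
$\frac{j}{7236} + \frac{L{\left(3 \right)} 15}{14618} = - \frac{8176}{7236} + \frac{24 \cdot 15}{14618} = \left(-8176\right) \frac{1}{7236} + 360 \cdot \frac{1}{14618} = - \frac{2044}{1809} + \frac{180}{7309} = - \frac{14613976}{13221981}$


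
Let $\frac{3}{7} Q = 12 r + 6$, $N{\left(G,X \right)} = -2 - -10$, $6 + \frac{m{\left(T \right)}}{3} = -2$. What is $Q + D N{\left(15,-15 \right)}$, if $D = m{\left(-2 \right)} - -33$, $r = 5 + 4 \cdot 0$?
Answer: $226$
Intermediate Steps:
$m{\left(T \right)} = -24$ ($m{\left(T \right)} = -18 + 3 \left(-2\right) = -18 - 6 = -24$)
$N{\left(G,X \right)} = 8$ ($N{\left(G,X \right)} = -2 + 10 = 8$)
$r = 5$ ($r = 5 + 0 = 5$)
$D = 9$ ($D = -24 - -33 = -24 + 33 = 9$)
$Q = 154$ ($Q = \frac{7 \left(12 \cdot 5 + 6\right)}{3} = \frac{7 \left(60 + 6\right)}{3} = \frac{7}{3} \cdot 66 = 154$)
$Q + D N{\left(15,-15 \right)} = 154 + 9 \cdot 8 = 154 + 72 = 226$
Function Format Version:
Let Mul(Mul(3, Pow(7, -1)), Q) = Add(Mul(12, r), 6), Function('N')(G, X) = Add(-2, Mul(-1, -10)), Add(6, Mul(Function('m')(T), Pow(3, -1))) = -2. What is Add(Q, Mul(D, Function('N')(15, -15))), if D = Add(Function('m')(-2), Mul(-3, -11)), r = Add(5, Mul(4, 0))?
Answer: 226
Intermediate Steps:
Function('m')(T) = -24 (Function('m')(T) = Add(-18, Mul(3, -2)) = Add(-18, -6) = -24)
Function('N')(G, X) = 8 (Function('N')(G, X) = Add(-2, 10) = 8)
r = 5 (r = Add(5, 0) = 5)
D = 9 (D = Add(-24, Mul(-3, -11)) = Add(-24, 33) = 9)
Q = 154 (Q = Mul(Rational(7, 3), Add(Mul(12, 5), 6)) = Mul(Rational(7, 3), Add(60, 6)) = Mul(Rational(7, 3), 66) = 154)
Add(Q, Mul(D, Function('N')(15, -15))) = Add(154, Mul(9, 8)) = Add(154, 72) = 226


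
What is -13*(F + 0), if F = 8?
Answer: -104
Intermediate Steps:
-13*(F + 0) = -13*(8 + 0) = -13*8 = -104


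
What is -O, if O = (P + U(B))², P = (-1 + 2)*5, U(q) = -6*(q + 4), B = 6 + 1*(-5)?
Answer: -625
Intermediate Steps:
B = 1 (B = 6 - 5 = 1)
U(q) = -24 - 6*q (U(q) = -6*(4 + q) = -24 - 6*q)
P = 5 (P = 1*5 = 5)
O = 625 (O = (5 + (-24 - 6*1))² = (5 + (-24 - 6))² = (5 - 30)² = (-25)² = 625)
-O = -1*625 = -625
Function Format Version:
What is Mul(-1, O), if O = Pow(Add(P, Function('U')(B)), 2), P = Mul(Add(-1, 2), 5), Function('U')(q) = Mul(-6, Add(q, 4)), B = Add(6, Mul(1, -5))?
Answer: -625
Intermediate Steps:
B = 1 (B = Add(6, -5) = 1)
Function('U')(q) = Add(-24, Mul(-6, q)) (Function('U')(q) = Mul(-6, Add(4, q)) = Add(-24, Mul(-6, q)))
P = 5 (P = Mul(1, 5) = 5)
O = 625 (O = Pow(Add(5, Add(-24, Mul(-6, 1))), 2) = Pow(Add(5, Add(-24, -6)), 2) = Pow(Add(5, -30), 2) = Pow(-25, 2) = 625)
Mul(-1, O) = Mul(-1, 625) = -625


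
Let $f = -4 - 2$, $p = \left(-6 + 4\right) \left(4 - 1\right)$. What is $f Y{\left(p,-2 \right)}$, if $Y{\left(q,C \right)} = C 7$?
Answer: $84$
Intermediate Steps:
$p = -6$ ($p = \left(-2\right) 3 = -6$)
$Y{\left(q,C \right)} = 7 C$
$f = -6$ ($f = -4 - 2 = -6$)
$f Y{\left(p,-2 \right)} = - 6 \cdot 7 \left(-2\right) = \left(-6\right) \left(-14\right) = 84$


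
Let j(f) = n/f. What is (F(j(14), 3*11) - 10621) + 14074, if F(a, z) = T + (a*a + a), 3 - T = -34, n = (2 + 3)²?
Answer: 685015/196 ≈ 3495.0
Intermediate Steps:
n = 25 (n = 5² = 25)
T = 37 (T = 3 - 1*(-34) = 3 + 34 = 37)
j(f) = 25/f
F(a, z) = 37 + a + a² (F(a, z) = 37 + (a*a + a) = 37 + (a² + a) = 37 + (a + a²) = 37 + a + a²)
(F(j(14), 3*11) - 10621) + 14074 = ((37 + 25/14 + (25/14)²) - 10621) + 14074 = ((37 + 25/14 + 625/196) - 10621) + 14074 = (8227/196 - 10621) + 14074 = -2073489/196 + 14074 = 685015/196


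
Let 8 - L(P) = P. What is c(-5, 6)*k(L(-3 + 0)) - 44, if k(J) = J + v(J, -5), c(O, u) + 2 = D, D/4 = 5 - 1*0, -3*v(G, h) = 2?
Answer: 142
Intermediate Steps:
v(G, h) = -⅔ (v(G, h) = -⅓*2 = -⅔)
L(P) = 8 - P
D = 20 (D = 4*(5 - 1*0) = 4*(5 + 0) = 4*5 = 20)
c(O, u) = 18 (c(O, u) = -2 + 20 = 18)
k(J) = -⅔ + J (k(J) = J - ⅔ = -⅔ + J)
c(-5, 6)*k(L(-3 + 0)) - 44 = 18*(-⅔ + (8 - (-3 + 0))) - 44 = 18*(-⅔ + (8 - 1*(-3))) - 44 = 18*(-⅔ + (8 + 3)) - 44 = 18*(-⅔ + 11) - 44 = 18*(31/3) - 44 = 186 - 44 = 142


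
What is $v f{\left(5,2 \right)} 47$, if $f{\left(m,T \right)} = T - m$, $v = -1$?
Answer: $141$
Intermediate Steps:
$v f{\left(5,2 \right)} 47 = - (2 - 5) 47 = \left(-1\right) \left(-3\right) 47 = 3 \cdot 47 = 141$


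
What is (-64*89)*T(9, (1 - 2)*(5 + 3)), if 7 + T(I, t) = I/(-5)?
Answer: 250624/5 ≈ 50125.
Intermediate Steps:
T(I, t) = -7 - I/5 (T(I, t) = -7 + I/(-5) = -7 + I*(-⅕) = -7 - I/5)
(-64*89)*T(9, (1 - 2)*(5 + 3)) = (-64*89)*(-7 - ⅕*9) = -5696*(-7 - 9/5) = -5696*(-44/5) = 250624/5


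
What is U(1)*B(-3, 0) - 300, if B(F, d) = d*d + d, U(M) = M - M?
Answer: -300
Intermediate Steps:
U(M) = 0
B(F, d) = d + d**2 (B(F, d) = d**2 + d = d + d**2)
U(1)*B(-3, 0) - 300 = 0*(0*(1 + 0)) - 300 = 0*(0*1) - 300 = 0*0 - 300 = 0 - 300 = -300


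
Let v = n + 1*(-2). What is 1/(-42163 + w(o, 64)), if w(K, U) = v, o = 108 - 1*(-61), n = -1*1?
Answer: -1/42166 ≈ -2.3716e-5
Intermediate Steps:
n = -1
o = 169 (o = 108 + 61 = 169)
v = -3 (v = -1 + 1*(-2) = -1 - 2 = -3)
w(K, U) = -3
1/(-42163 + w(o, 64)) = 1/(-42163 - 3) = 1/(-42166) = -1/42166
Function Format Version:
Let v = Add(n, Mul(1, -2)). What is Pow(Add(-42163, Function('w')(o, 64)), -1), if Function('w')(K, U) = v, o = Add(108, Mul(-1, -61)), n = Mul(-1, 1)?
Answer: Rational(-1, 42166) ≈ -2.3716e-5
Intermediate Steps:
n = -1
o = 169 (o = Add(108, 61) = 169)
v = -3 (v = Add(-1, Mul(1, -2)) = Add(-1, -2) = -3)
Function('w')(K, U) = -3
Pow(Add(-42163, Function('w')(o, 64)), -1) = Pow(Add(-42163, -3), -1) = Pow(-42166, -1) = Rational(-1, 42166)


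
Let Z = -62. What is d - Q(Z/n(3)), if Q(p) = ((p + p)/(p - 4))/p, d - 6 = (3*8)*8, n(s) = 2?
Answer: 6932/35 ≈ 198.06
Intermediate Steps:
d = 198 (d = 6 + (3*8)*8 = 6 + 24*8 = 6 + 192 = 198)
Q(p) = 2/(-4 + p) (Q(p) = ((2*p)/(-4 + p))/p = (2*p/(-4 + p))/p = 2/(-4 + p))
d - Q(Z/n(3)) = 198 - 2/(-4 - 62/2) = 198 - 2/(-4 - 62*1/2) = 198 - 2/(-4 - 31) = 198 - 2/(-35) = 198 - 2*(-1)/35 = 198 - 1*(-2/35) = 198 + 2/35 = 6932/35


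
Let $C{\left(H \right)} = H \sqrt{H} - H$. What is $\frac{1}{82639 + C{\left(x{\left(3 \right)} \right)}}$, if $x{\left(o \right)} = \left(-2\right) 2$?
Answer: $\frac{82643}{6829865513} + \frac{8 i}{6829865513} \approx 1.21 \cdot 10^{-5} + 1.1713 \cdot 10^{-9} i$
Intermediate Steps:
$x{\left(o \right)} = -4$
$C{\left(H \right)} = H^{\frac{3}{2}} - H$
$\frac{1}{82639 + C{\left(x{\left(3 \right)} \right)}} = \frac{1}{82639 + \left(\left(-4\right)^{\frac{3}{2}} - -4\right)} = \frac{1}{82639 + \left(- 8 i + 4\right)} = \frac{1}{82639 + \left(4 - 8 i\right)} = \frac{1}{82643 - 8 i} = \frac{82643 + 8 i}{6829865513}$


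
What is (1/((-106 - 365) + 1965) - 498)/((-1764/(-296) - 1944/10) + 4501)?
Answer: -137642035/1191948309 ≈ -0.11548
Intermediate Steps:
(1/((-106 - 365) + 1965) - 498)/((-1764/(-296) - 1944/10) + 4501) = (1/(-471 + 1965) - 498)/((-1764*(-1/296) - 1944*1/10) + 4501) = (1/1494 - 498)/((441/74 - 972/5) + 4501) = (1/1494 - 498)/(-69723/370 + 4501) = -744011/(1494*1595647/370) = -744011/1494*370/1595647 = -137642035/1191948309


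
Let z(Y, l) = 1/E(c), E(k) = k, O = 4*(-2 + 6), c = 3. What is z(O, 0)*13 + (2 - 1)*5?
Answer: 28/3 ≈ 9.3333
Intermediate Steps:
O = 16 (O = 4*4 = 16)
z(Y, l) = ⅓ (z(Y, l) = 1/3 = ⅓)
z(O, 0)*13 + (2 - 1)*5 = (⅓)*13 + (2 - 1)*5 = 13/3 + 1*5 = 13/3 + 5 = 28/3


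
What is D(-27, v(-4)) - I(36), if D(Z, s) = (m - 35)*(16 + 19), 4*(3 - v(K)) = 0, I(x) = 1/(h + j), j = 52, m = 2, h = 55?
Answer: -123586/107 ≈ -1155.0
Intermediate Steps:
I(x) = 1/107 (I(x) = 1/(55 + 52) = 1/107)
v(K) = 3 (v(K) = 3 - 1/4*0 = 3 + 0 = 3)
D(Z, s) = -1155 (D(Z, s) = (2 - 35)*(16 + 19) = -33*35 = -1155)
D(-27, v(-4)) - I(36) = -1155 - 1*1/107 = -1155 - 1/107 = -123586/107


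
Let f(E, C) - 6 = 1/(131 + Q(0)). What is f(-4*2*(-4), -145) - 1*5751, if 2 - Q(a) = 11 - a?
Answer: -700889/122 ≈ -5745.0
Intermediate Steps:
Q(a) = -9 + a (Q(a) = 2 - (11 - a) = 2 + (-11 + a) = -9 + a)
f(E, C) = 733/122 (f(E, C) = 6 + 1/(131 + (-9 + 0)) = 6 + 1/(131 - 9) = 6 + 1/122 = 733/122)
f(-4*2*(-4), -145) - 1*5751 = 733/122 - 1*5751 = 733/122 - 5751 = -700889/122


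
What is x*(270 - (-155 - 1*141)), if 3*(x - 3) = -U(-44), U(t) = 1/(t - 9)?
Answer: 270548/159 ≈ 1701.6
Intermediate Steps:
U(t) = 1/(-9 + t)
x = 478/159 (x = 3 + (-1/(-9 - 44))/3 = 3 + (-1/(-53))/3 = 3 + (-1*(-1/53))/3 = 3 + (⅓)*(1/53) = 3 + 1/159 = 478/159 ≈ 3.0063)
x*(270 - (-155 - 1*141)) = 478*(270 - (-155 - 1*141))/159 = 478*(270 - (-155 - 141))/159 = 478*(270 - 1*(-296))/159 = 478*(270 + 296)/159 = (478/159)*566 = 270548/159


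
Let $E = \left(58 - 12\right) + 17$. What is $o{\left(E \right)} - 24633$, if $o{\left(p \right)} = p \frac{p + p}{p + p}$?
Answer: $-24570$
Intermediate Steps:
$E = 63$ ($E = 46 + 17 = 63$)
$o{\left(p \right)} = p$ ($o{\left(p \right)} = p \frac{2 p}{2 p} = p 2 p \frac{1}{2 p} = p 1 = p$)
$o{\left(E \right)} - 24633 = 63 - 24633 = -24570$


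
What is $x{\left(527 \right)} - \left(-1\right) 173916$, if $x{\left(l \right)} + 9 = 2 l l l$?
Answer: $292900273$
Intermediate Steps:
$x{\left(l \right)} = -9 + 2 l^{3}$ ($x{\left(l \right)} = -9 + 2 l l l = -9 + 2 l l^{2} = -9 + 2 l^{3}$)
$x{\left(527 \right)} - \left(-1\right) 173916 = \left(-9 + 2 \cdot 527^{3}\right) - \left(-1\right) 173916 = \left(-9 + 2 \cdot 146363183\right) - -173916 = \left(-9 + 292726366\right) + 173916 = 292726357 + 173916 = 292900273$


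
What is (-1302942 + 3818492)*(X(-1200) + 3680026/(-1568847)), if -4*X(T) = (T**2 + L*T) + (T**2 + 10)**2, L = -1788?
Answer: -292272046940712420873650/224121 ≈ -1.3041e+18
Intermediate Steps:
X(T) = 447*T - T**2/4 - (10 + T**2)**2/4 (X(T) = -((T**2 - 1788*T) + (T**2 + 10)**2)/4 = -((T**2 - 1788*T) + (10 + T**2)**2)/4 = -(T**2 + (10 + T**2)**2 - 1788*T)/4 = 447*T - T**2/4 - (10 + T**2)**2/4)
(-1302942 + 3818492)*(X(-1200) + 3680026/(-1568847)) = (-1302942 + 3818492)*((447*(-1200) - 1/4*(-1200)**2 - (10 + (-1200)**2)**2/4) + 3680026/(-1568847)) = 2515550*((-536400 - 1/4*1440000 - (10 + 1440000)**2/4) + 3680026*(-1/1568847)) = 2515550*((-536400 - 360000 - 1/4*1440010**2) - 525718/224121) = 2515550*((-536400 - 360000 - 1/4*2073628800100) - 525718/224121) = 2515550*((-536400 - 360000 - 518407200025) - 525718/224121) = 2515550*(-518408096425 - 525718/224121) = 2515550*(-116186140979393143/224121) = -292272046940712420873650/224121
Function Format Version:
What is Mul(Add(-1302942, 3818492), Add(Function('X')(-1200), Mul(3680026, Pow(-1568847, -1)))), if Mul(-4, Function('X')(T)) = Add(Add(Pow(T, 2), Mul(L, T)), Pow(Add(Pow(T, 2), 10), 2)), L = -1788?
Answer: Rational(-292272046940712420873650, 224121) ≈ -1.3041e+18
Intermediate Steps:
Function('X')(T) = Add(Mul(447, T), Mul(Rational(-1, 4), Pow(T, 2)), Mul(Rational(-1, 4), Pow(Add(10, Pow(T, 2)), 2))) (Function('X')(T) = Mul(Rational(-1, 4), Add(Add(Pow(T, 2), Mul(-1788, T)), Pow(Add(Pow(T, 2), 10), 2))) = Mul(Rational(-1, 4), Add(Add(Pow(T, 2), Mul(-1788, T)), Pow(Add(10, Pow(T, 2)), 2))) = Mul(Rational(-1, 4), Add(Pow(T, 2), Pow(Add(10, Pow(T, 2)), 2), Mul(-1788, T))) = Add(Mul(447, T), Mul(Rational(-1, 4), Pow(T, 2)), Mul(Rational(-1, 4), Pow(Add(10, Pow(T, 2)), 2))))
Mul(Add(-1302942, 3818492), Add(Function('X')(-1200), Mul(3680026, Pow(-1568847, -1)))) = Mul(Add(-1302942, 3818492), Add(Add(Mul(447, -1200), Mul(Rational(-1, 4), Pow(-1200, 2)), Mul(Rational(-1, 4), Pow(Add(10, Pow(-1200, 2)), 2))), Mul(3680026, Pow(-1568847, -1)))) = Mul(2515550, Add(Add(-536400, Mul(Rational(-1, 4), 1440000), Mul(Rational(-1, 4), Pow(Add(10, 1440000), 2))), Mul(3680026, Rational(-1, 1568847)))) = Mul(2515550, Add(Add(-536400, -360000, Mul(Rational(-1, 4), Pow(1440010, 2))), Rational(-525718, 224121))) = Mul(2515550, Add(Add(-536400, -360000, Mul(Rational(-1, 4), 2073628800100)), Rational(-525718, 224121))) = Mul(2515550, Add(Add(-536400, -360000, -518407200025), Rational(-525718, 224121))) = Mul(2515550, Add(-518408096425, Rational(-525718, 224121))) = Mul(2515550, Rational(-116186140979393143, 224121)) = Rational(-292272046940712420873650, 224121)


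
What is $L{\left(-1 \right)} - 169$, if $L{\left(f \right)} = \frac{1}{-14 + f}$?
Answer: $- \frac{2536}{15} \approx -169.07$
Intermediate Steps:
$L{\left(-1 \right)} - 169 = \frac{1}{-14 - 1} - 169 = \frac{1}{-15} - 169 = - \frac{1}{15} - 169 = - \frac{2536}{15}$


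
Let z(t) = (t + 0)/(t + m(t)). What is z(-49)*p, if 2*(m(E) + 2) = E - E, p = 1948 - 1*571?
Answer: 1323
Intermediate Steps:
p = 1377 (p = 1948 - 571 = 1377)
m(E) = -2 (m(E) = -2 + (E - E)/2 = -2 + (½)*0 = -2 + 0 = -2)
z(t) = t/(-2 + t) (z(t) = (t + 0)/(t - 2) = t/(-2 + t))
z(-49)*p = -49/(-2 - 49)*1377 = -49/(-51)*1377 = -49*(-1/51)*1377 = (49/51)*1377 = 1323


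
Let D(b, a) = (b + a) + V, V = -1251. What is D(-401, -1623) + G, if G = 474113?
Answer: 470838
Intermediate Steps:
D(b, a) = -1251 + a + b (D(b, a) = (b + a) - 1251 = (a + b) - 1251 = -1251 + a + b)
D(-401, -1623) + G = (-1251 - 1623 - 401) + 474113 = -3275 + 474113 = 470838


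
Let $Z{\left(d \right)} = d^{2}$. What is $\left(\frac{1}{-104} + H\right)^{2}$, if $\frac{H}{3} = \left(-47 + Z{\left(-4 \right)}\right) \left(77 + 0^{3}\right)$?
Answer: $\frac{554645115025}{10816} \approx 5.128 \cdot 10^{7}$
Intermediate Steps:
$H = -7161$ ($H = 3 \left(-47 + \left(-4\right)^{2}\right) \left(77 + 0^{3}\right) = 3 \left(-47 + 16\right) \left(77 + 0\right) = 3 \left(\left(-31\right) 77\right) = 3 \left(-2387\right) = -7161$)
$\left(\frac{1}{-104} + H\right)^{2} = \left(\frac{1}{-104} - 7161\right)^{2} = \left(- \frac{1}{104} - 7161\right)^{2} = \left(- \frac{744745}{104}\right)^{2} = \frac{554645115025}{10816}$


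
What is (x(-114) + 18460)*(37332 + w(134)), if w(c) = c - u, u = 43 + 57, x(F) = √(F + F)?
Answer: 689776360 + 74732*I*√57 ≈ 6.8978e+8 + 5.6421e+5*I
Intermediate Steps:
x(F) = √2*√F (x(F) = √(2*F) = √2*√F)
u = 100
w(c) = -100 + c (w(c) = c - 1*100 = c - 100 = -100 + c)
(x(-114) + 18460)*(37332 + w(134)) = (√2*√(-114) + 18460)*(37332 + (-100 + 134)) = (√2*(I*√114) + 18460)*(37332 + 34) = (2*I*√57 + 18460)*37366 = (18460 + 2*I*√57)*37366 = 689776360 + 74732*I*√57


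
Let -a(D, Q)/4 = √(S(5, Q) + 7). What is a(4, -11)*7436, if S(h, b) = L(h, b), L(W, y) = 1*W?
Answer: -59488*√3 ≈ -1.0304e+5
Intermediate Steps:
L(W, y) = W
S(h, b) = h
a(D, Q) = -8*√3 (a(D, Q) = -4*√(5 + 7) = -8*√3)
a(4, -11)*7436 = -8*√3*7436 = -59488*√3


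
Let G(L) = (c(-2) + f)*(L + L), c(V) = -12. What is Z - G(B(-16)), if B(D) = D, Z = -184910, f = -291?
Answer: -194606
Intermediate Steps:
G(L) = -606*L (G(L) = (-12 - 291)*(L + L) = -606*L)
Z - G(B(-16)) = -184910 - (-606)*(-16) = -184910 - 1*9696 = -184910 - 9696 = -194606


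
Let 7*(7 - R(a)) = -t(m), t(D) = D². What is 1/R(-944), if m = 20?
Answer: 7/449 ≈ 0.015590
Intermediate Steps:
R(a) = 449/7 (R(a) = 7 - (-1)*20²/7 = 7 - (-1)*400/7 = 7 - ⅐*(-400) = 7 + 400/7 = 449/7)
1/R(-944) = 1/(449/7) = 7/449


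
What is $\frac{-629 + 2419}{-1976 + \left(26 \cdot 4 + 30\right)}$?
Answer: $- \frac{895}{921} \approx -0.97177$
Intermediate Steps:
$\frac{-629 + 2419}{-1976 + \left(26 \cdot 4 + 30\right)} = \frac{1790}{-1976 + \left(104 + 30\right)} = \frac{1790}{-1976 + 134} = \frac{1790}{-1842} = 1790 \left(- \frac{1}{1842}\right) = - \frac{895}{921}$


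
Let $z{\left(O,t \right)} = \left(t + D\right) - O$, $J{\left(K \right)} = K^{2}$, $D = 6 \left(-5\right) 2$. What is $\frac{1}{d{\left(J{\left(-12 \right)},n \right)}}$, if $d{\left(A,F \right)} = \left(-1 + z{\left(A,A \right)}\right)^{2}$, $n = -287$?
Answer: $\frac{1}{3721} \approx 0.00026874$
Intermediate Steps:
$D = -60$ ($D = \left(-30\right) 2 = -60$)
$z{\left(O,t \right)} = -60 + t - O$ ($z{\left(O,t \right)} = \left(t - 60\right) - O = \left(-60 + t\right) - O = -60 + t - O$)
$d{\left(A,F \right)} = 3721$ ($d{\left(A,F \right)} = \left(-1 - 60\right)^{2} = \left(-61\right)^{2} = 3721$)
$\frac{1}{d{\left(J{\left(-12 \right)},n \right)}} = \frac{1}{3721}$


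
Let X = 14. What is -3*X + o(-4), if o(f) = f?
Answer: -46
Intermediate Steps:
-3*X + o(-4) = -3*14 - 4 = -42 - 4 = -46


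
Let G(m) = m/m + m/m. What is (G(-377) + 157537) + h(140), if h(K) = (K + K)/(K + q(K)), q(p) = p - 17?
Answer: 41433037/263 ≈ 1.5754e+5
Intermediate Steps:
q(p) = -17 + p
G(m) = 2 (G(m) = 1 + 1 = 2)
h(K) = 2*K/(-17 + 2*K) (h(K) = (K + K)/(K + (-17 + K)) = (2*K)/(-17 + 2*K) = 2*K/(-17 + 2*K))
(G(-377) + 157537) + h(140) = (2 + 157537) + 2*140/(-17 + 2*140) = 157539 + 2*140/(-17 + 280) = 157539 + 2*140/263 = 157539 + 2*140*(1/263) = 157539 + 280/263 = 41433037/263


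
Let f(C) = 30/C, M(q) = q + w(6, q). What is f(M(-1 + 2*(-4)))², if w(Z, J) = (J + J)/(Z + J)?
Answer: 100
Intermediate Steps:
w(Z, J) = 2*J/(J + Z) (w(Z, J) = (2*J)/(J + Z) = 2*J/(J + Z))
M(q) = q + 2*q/(6 + q) (M(q) = q + 2*q/(q + 6) = q + 2*q/(6 + q))
f(M(-1 + 2*(-4)))² = (30/(((-1 + 2*(-4))*(8 + (-1 + 2*(-4)))/(6 + (-1 + 2*(-4))))))² = (30/(((-1 - 8)*(8 + (-1 - 8))/(6 + (-1 - 8)))))² = (30/((-9*(8 - 9)/(6 - 9))))² = (30/((-9*(-1)/(-3))))² = (30/((-9*(-⅓)*(-1))))² = (30/(-3))² = (30*(-⅓))² = (-10)² = 100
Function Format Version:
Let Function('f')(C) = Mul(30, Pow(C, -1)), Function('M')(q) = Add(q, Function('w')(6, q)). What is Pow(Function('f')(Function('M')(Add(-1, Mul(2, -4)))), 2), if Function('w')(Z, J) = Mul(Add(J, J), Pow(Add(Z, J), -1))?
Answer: 100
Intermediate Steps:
Function('w')(Z, J) = Mul(2, J, Pow(Add(J, Z), -1)) (Function('w')(Z, J) = Mul(Mul(2, J), Pow(Add(J, Z), -1)) = Mul(2, J, Pow(Add(J, Z), -1)))
Function('M')(q) = Add(q, Mul(2, q, Pow(Add(6, q), -1))) (Function('M')(q) = Add(q, Mul(2, q, Pow(Add(q, 6), -1))) = Add(q, Mul(2, q, Pow(Add(6, q), -1))))
Pow(Function('f')(Function('M')(Add(-1, Mul(2, -4)))), 2) = Pow(Mul(30, Pow(Mul(Add(-1, Mul(2, -4)), Pow(Add(6, Add(-1, Mul(2, -4))), -1), Add(8, Add(-1, Mul(2, -4)))), -1)), 2) = Pow(Mul(30, Pow(Mul(Add(-1, -8), Pow(Add(6, Add(-1, -8)), -1), Add(8, Add(-1, -8))), -1)), 2) = Pow(Mul(30, Pow(Mul(-9, Pow(Add(6, -9), -1), Add(8, -9)), -1)), 2) = Pow(Mul(30, Pow(Mul(-9, Pow(-3, -1), -1), -1)), 2) = Pow(Mul(30, Pow(Mul(-9, Rational(-1, 3), -1), -1)), 2) = Pow(Mul(30, Pow(-3, -1)), 2) = Pow(Mul(30, Rational(-1, 3)), 2) = Pow(-10, 2) = 100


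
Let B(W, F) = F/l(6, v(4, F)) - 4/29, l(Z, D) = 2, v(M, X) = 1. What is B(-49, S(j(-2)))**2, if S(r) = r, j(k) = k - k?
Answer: 16/841 ≈ 0.019025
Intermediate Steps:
j(k) = 0
B(W, F) = -4/29 + F/2 (B(W, F) = F/2 - 4/29 = -4/29 + F/2)
B(-49, S(j(-2)))**2 = (-4/29 + (1/2)*0)**2 = (-4/29 + 0)**2 = (-4/29)**2 = 16/841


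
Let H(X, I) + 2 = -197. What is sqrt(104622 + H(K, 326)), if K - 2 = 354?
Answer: 11*sqrt(863) ≈ 323.15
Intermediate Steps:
K = 356 (K = 2 + 354 = 356)
H(X, I) = -199 (H(X, I) = -2 - 197 = -199)
sqrt(104622 + H(K, 326)) = sqrt(104622 - 199) = sqrt(104423) = 11*sqrt(863)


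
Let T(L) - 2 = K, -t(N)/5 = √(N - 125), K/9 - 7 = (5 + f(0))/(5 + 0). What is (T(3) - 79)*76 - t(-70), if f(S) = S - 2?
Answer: -3268/5 + 5*I*√195 ≈ -653.6 + 69.821*I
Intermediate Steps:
f(S) = -2 + S
K = 342/5 (K = 63 + 9*((5 + (-2 + 0))/(5 + 0)) = 63 + 9*((5 - 2)/5) = 63 + 9*(3*(⅕)) = 63 + 9*(⅗) = 63 + 27/5 = 342/5 ≈ 68.400)
t(N) = -5*√(-125 + N) (t(N) = -5*√(N - 125) = -5*√(-125 + N))
T(L) = 352/5 (T(L) = 2 + 342/5 = 352/5)
(T(3) - 79)*76 - t(-70) = (352/5 - 79)*76 - (-5)*√(-125 - 70) = -43/5*76 - (-5)*√(-195) = -3268/5 - (-5)*I*√195 = -3268/5 + 5*I*√195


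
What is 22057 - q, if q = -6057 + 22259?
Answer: 5855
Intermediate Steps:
q = 16202
22057 - q = 22057 - 1*16202 = 22057 - 16202 = 5855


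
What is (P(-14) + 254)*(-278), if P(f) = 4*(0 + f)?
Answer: -55044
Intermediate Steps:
P(f) = 4*f
(P(-14) + 254)*(-278) = (4*(-14) + 254)*(-278) = (-56 + 254)*(-278) = 198*(-278) = -55044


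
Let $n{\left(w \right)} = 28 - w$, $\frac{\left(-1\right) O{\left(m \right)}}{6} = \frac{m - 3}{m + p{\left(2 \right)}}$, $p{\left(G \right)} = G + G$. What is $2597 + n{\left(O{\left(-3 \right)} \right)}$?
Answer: $2589$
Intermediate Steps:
$p{\left(G \right)} = 2 G$
$O{\left(m \right)} = - \frac{6 \left(-3 + m\right)}{4 + m}$ ($O{\left(m \right)} = - 6 \frac{m - 3}{m + 2 \cdot 2} = - 6 \frac{-3 + m}{m + 4} = - 6 \frac{-3 + m}{4 + m} = - \frac{6 \left(-3 + m\right)}{4 + m}$)
$2597 + n{\left(O{\left(-3 \right)} \right)} = 2597 + \left(28 - \frac{6 \left(3 - -3\right)}{4 - 3}\right) = 2597 + \left(28 - \frac{6 \left(3 + 3\right)}{1}\right) = 2597 + \left(28 - 6 \cdot 1 \cdot 6\right) = 2597 + \left(28 - 36\right) = 2597 - 8 = 2589$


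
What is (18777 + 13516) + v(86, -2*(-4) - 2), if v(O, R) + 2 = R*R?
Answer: 32327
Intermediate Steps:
v(O, R) = -2 + R**2 (v(O, R) = -2 + R*R = -2 + R**2)
(18777 + 13516) + v(86, -2*(-4) - 2) = (18777 + 13516) + (-2 + (-2*(-4) - 2)**2) = 32293 + (-2 + (8 - 2)**2) = 32293 + (-2 + 6**2) = 32293 + (-2 + 36) = 32293 + 34 = 32327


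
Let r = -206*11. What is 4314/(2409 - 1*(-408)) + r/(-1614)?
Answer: 741451/252591 ≈ 2.9354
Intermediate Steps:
r = -2266
4314/(2409 - 1*(-408)) + r/(-1614) = 4314/(2409 - 1*(-408)) - 2266/(-1614) = 4314/(2409 + 408) - 2266*(-1/1614) = 4314/2817 + 1133/807 = 4314*(1/2817) + 1133/807 = 1438/939 + 1133/807 = 741451/252591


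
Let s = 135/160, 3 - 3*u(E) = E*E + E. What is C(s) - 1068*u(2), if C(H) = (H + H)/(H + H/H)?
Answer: 63066/59 ≈ 1068.9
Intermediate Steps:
u(E) = 1 - E/3 - E²/3 (u(E) = 1 - (E*E + E)/3 = 1 - (E² + E)/3 = 1 - (E + E²)/3 = 1 + (-E/3 - E²/3) = 1 - E/3 - E²/3)
s = 27/32 (s = 135*(1/160) = 27/32 ≈ 0.84375)
C(H) = 2*H/(1 + H) (C(H) = (2*H)/(H + 1) = (2*H)/(1 + H) = 2*H/(1 + H))
C(s) - 1068*u(2) = 2*(27/32)/(1 + 27/32) - 1068*(1 - ⅓*2 - ⅓*2²) = 2*(27/32)/(59/32) - 1068*(1 - ⅔ - ⅓*4) = 2*(27/32)*(32/59) - 1068*(1 - ⅔ - 4/3) = 54/59 - 1068*(-1) = 54/59 + 1068 = 63066/59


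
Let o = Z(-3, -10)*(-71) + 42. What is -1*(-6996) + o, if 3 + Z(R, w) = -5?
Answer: 7606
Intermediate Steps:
Z(R, w) = -8 (Z(R, w) = -3 - 5 = -8)
o = 610 (o = -8*(-71) + 42 = 568 + 42 = 610)
-1*(-6996) + o = -1*(-6996) + 610 = 6996 + 610 = 7606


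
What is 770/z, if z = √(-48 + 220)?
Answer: 385*√43/43 ≈ 58.712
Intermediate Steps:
z = 2*√43 (z = √172 = 2*√43 ≈ 13.115)
770/z = 770/((2*√43)) = 770*(√43/86) = 385*√43/43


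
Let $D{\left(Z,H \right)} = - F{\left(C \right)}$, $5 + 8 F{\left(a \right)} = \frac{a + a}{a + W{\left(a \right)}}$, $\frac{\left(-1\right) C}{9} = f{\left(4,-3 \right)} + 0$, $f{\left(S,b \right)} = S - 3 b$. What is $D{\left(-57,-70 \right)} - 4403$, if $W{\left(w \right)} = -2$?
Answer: $- \frac{4191295}{952} \approx -4402.6$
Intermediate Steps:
$C = -117$ ($C = - 9 \left(\left(4 - -9\right) + 0\right) = - 9 \left(\left(4 + 9\right) + 0\right) = - 9 \left(13 + 0\right) = \left(-9\right) 13 = -117$)
$F{\left(a \right)} = - \frac{5}{8} + \frac{a}{4 \left(-2 + a\right)}$ ($F{\left(a \right)} = - \frac{5}{8} + \frac{\left(a + a\right) \frac{1}{a - 2}}{8} = - \frac{5}{8} + \frac{2 a \frac{1}{-2 + a}}{8} = - \frac{5}{8} + \frac{a}{4 \left(-2 + a\right)}$)
$D{\left(Z,H \right)} = \frac{361}{952}$ ($D{\left(Z,H \right)} = - \frac{10 - -351}{8 \left(-2 - 117\right)} = - \frac{10 + 351}{8 \left(-119\right)} = - \frac{\left(-1\right) 361}{8 \cdot 119} = \left(-1\right) \left(- \frac{361}{952}\right) = \frac{361}{952}$)
$D{\left(-57,-70 \right)} - 4403 = \frac{361}{952} - 4403 = - \frac{4191295}{952}$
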